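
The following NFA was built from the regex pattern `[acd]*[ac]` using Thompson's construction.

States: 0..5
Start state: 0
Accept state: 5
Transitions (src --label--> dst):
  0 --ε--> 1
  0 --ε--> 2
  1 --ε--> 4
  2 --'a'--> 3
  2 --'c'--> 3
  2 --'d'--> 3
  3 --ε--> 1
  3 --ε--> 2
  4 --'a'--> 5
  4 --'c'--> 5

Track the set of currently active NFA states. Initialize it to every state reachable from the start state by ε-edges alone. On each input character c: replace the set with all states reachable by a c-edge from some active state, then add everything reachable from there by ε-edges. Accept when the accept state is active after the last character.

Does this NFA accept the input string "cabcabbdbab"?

S₀ = ε-closure({0}) = {0,1,2,4}
'c' @ 1: {1,2,3,4,5}  (accept∈set)
'a' @ 2: {1,2,3,4,5}  (accept∈set)
'b' @ 3: {}  — no active states
rest 'cabbdbab' ignored (set empty)
final: {}; accept 5 not in set

Answer: REJECT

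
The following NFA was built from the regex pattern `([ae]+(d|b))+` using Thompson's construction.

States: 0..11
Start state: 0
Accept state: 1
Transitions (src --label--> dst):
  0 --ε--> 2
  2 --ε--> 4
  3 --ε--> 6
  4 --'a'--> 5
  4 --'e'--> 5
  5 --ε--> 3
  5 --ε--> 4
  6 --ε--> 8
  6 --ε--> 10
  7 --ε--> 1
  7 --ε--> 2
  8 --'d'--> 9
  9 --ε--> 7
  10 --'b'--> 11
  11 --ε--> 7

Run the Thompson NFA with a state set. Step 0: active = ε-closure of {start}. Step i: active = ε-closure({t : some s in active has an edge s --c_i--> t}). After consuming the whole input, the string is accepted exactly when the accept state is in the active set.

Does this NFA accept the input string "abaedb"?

Answer: REJECT

Derivation:
S₀ = ε-closure({0}) = {0,2,4}
'a' @ 1: {3,4,5,6,8,10}
'b' @ 2: {1,2,4,7,11}  [accepting]
'a' @ 3: {3,4,5,6,8,10}
'e' @ 4: {3,4,5,6,8,10}
'd' @ 5: {1,2,4,7,9}  [accepting]
'b' @ 6: {}  — no active states
final: {}; accept 1 not in set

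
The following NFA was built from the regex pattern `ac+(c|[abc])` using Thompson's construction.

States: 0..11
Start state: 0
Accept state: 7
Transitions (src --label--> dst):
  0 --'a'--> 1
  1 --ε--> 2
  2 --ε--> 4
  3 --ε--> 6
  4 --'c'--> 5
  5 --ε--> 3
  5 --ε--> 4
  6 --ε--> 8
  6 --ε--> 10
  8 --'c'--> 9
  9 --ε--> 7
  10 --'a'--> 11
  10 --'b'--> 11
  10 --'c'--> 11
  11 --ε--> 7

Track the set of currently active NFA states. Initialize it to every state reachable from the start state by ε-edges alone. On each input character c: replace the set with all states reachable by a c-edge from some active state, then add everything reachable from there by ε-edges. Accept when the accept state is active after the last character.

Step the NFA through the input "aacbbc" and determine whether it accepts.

initial (ε-close {0}): {0}
'a' @ 1: {1,2,4}
'a' @ 2: {}  — no active states
rest 'cbbc' ignored (set empty)
end set {} — state 7 not in

Answer: REJECT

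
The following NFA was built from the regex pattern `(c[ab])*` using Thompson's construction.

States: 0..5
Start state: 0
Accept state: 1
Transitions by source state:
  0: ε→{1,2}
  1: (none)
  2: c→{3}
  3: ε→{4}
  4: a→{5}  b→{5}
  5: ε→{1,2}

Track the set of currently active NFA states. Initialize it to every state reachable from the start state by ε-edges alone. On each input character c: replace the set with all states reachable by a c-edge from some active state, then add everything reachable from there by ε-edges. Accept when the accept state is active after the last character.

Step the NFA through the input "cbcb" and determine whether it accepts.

Answer: ACCEPT

Derivation:
start: ε-closure({0}) = {0,1,2}
'c' @ 1: {3,4}
'b' @ 2: {1,2,5}  (accept∈set)
'c' @ 3: {3,4}
'b' @ 4: {1,2,5}  (accept∈set)
final: {1,2,5}; accept 1 in set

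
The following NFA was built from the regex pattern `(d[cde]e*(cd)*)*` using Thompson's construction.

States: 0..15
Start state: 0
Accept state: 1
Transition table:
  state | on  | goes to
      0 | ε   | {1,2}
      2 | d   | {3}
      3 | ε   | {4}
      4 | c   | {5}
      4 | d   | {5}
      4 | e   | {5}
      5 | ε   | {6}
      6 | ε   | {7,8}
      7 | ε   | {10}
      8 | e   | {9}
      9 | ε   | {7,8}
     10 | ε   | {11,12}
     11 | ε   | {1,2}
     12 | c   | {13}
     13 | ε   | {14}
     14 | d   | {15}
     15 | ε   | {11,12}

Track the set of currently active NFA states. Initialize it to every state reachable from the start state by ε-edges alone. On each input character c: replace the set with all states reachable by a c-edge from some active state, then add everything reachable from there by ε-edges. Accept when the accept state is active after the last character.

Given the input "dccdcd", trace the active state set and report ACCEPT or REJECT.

Answer: ACCEPT

Derivation:
start: ε-closure({0}) = {0,1,2}
'd' @ 1: {3,4}
'c' @ 2: {1,2,5,6,7,8,10,11,12}  (accept∈set)
'c' @ 3: {13,14}
'd' @ 4: {1,2,11,12,15}  (accept∈set)
'c' @ 5: {13,14}
'd' @ 6: {1,2,11,12,15}  (accept∈set)
final: {1,2,11,12,15}; accept 1 in set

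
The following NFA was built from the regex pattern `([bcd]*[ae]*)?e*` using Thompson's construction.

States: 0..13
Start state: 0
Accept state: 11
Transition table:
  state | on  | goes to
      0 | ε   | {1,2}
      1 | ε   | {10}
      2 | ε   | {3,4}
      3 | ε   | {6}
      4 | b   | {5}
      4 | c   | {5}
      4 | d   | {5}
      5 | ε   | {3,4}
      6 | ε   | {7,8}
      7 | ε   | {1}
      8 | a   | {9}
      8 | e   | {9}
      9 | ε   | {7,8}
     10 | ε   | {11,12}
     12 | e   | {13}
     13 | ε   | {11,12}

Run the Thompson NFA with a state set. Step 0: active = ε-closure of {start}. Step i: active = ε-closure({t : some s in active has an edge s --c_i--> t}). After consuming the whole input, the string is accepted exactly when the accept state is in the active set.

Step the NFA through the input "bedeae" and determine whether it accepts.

start: ε-closure({0}) = {0,1,2,3,4,6,7,8,10,11,12}
'b' @ 1: {1,3,4,5,6,7,8,10,11,12}  ✓accept
'e' @ 2: {1,7,8,9,10,11,12,13}  ✓accept
'd' @ 3: {}  — state set empty
rest 'eae' ignored (set empty)
after full input: {}  (accept=11 not in)

Answer: REJECT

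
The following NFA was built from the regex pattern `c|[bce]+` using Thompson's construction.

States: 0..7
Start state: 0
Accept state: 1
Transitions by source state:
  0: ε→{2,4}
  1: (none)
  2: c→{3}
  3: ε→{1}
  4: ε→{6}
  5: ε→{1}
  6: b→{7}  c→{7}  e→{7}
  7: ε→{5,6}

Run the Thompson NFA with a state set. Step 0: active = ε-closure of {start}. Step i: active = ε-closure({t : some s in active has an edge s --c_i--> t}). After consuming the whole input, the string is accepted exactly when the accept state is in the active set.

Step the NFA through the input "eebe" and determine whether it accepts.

S₀ = ε-closure({0}) = {0,2,4,6}
'e' @ 1: {1,5,6,7}  [accepting]
'e' @ 2: {1,5,6,7}  [accepting]
'b' @ 3: {1,5,6,7}  [accepting]
'e' @ 4: {1,5,6,7}  [accepting]
after full input: {1,5,6,7}  (accept=1 in)

Answer: ACCEPT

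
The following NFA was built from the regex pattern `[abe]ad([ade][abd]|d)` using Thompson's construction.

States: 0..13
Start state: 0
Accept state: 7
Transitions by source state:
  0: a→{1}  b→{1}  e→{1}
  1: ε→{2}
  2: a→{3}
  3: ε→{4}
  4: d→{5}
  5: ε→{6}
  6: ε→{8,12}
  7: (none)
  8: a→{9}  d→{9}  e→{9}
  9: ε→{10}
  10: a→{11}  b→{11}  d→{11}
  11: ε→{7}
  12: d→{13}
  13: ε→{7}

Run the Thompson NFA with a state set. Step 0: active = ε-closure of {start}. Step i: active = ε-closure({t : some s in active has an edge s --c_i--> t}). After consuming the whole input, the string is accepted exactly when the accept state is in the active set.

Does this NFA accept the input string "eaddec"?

initial (ε-close {0}): {0}
'e' @ 1: {1,2}
'a' @ 2: {3,4}
'd' @ 3: {5,6,8,12}
'd' @ 4: {7,9,10,13}  [accepting]
'e' @ 5: {}  — state set empty
rest 'c' ignored (set empty)
after full input: {}  (accept=7 not in)

Answer: REJECT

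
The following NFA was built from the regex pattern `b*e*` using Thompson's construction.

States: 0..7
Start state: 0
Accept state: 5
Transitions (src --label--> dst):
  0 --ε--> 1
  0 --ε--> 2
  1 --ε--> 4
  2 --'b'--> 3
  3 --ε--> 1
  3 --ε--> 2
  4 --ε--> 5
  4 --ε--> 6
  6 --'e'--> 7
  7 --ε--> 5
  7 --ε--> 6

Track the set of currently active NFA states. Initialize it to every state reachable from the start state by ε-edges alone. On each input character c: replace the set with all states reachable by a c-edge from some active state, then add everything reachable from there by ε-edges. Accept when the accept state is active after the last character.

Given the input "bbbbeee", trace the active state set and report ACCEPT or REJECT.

Answer: ACCEPT

Derivation:
start: ε-closure({0}) = {0,1,2,4,5,6}
'b' @ 1: {1,2,3,4,5,6}  (accept∈set)
'b' @ 2: {1,2,3,4,5,6}  (accept∈set)
'b' @ 3: {1,2,3,4,5,6}  (accept∈set)
'b' @ 4: {1,2,3,4,5,6}  (accept∈set)
'e' @ 5: {5,6,7}  (accept∈set)
'e' @ 6: {5,6,7}  (accept∈set)
'e' @ 7: {5,6,7}  (accept∈set)
after full input: {5,6,7}  (accept=5 in)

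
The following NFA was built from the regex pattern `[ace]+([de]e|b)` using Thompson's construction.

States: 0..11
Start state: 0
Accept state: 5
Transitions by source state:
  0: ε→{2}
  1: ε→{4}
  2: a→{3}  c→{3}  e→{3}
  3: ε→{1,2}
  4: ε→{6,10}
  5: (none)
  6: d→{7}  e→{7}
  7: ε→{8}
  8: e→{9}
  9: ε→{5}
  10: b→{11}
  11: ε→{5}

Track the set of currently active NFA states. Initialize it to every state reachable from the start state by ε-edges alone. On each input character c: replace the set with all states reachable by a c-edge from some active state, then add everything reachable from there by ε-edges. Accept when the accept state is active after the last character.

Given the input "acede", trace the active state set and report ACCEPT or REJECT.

Answer: ACCEPT

Trace:
S₀ = ε-closure({0}) = {0,2}
'a' @ 1: {1,2,3,4,6,10}
'c' @ 2: {1,2,3,4,6,10}
'e' @ 3: {1,2,3,4,6,7,8,10}
'd' @ 4: {7,8}
'e' @ 5: {5,9}  (accept∈set)
final: {5,9}; accept 5 in set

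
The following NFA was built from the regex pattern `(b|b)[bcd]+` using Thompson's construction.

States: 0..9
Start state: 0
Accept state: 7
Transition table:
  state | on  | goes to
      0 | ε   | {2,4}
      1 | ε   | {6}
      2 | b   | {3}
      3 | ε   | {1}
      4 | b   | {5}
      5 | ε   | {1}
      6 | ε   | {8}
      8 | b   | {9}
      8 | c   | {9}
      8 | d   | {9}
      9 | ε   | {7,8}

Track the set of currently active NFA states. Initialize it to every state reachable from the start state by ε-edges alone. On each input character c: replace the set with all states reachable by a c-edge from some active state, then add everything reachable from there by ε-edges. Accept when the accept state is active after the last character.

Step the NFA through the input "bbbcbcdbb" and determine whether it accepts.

Answer: ACCEPT

Steps:
start: ε-closure({0}) = {0,2,4}
'b' @ 1: {1,3,5,6,8}
'b' @ 2: {7,8,9}  [accepting]
'b' @ 3: {7,8,9}  [accepting]
'c' @ 4: {7,8,9}  [accepting]
'b' @ 5: {7,8,9}  [accepting]
'c' @ 6: {7,8,9}  [accepting]
'd' @ 7: {7,8,9}  [accepting]
'b' @ 8: {7,8,9}  [accepting]
'b' @ 9: {7,8,9}  [accepting]
after full input: {7,8,9}  (accept=7 in)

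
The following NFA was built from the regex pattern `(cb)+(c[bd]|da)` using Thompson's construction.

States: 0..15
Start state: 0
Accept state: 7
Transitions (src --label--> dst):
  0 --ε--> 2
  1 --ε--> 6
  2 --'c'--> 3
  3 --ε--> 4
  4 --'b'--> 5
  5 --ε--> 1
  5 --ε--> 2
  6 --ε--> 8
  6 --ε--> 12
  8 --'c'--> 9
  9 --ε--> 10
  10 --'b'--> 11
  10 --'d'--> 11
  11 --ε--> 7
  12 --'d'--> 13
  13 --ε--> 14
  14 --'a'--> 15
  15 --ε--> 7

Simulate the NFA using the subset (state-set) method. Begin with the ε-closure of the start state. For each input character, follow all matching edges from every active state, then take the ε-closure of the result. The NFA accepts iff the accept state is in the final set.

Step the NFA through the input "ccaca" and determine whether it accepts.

S₀ = ε-closure({0}) = {0,2}
'c' @ 1: {3,4}
'c' @ 2: {}  — dead — no transitions
rest 'aca' ignored (set empty)
end set {} — state 7 not in

Answer: REJECT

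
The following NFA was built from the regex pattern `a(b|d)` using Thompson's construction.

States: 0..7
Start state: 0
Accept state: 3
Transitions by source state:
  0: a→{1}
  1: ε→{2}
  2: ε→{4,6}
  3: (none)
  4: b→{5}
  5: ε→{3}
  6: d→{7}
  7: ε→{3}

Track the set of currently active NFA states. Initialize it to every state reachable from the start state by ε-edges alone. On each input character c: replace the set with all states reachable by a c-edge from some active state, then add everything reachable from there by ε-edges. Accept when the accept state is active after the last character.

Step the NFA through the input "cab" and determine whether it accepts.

start: ε-closure({0}) = {0}
'c' @ 1: {}  — no active states
rest 'ab' ignored (set empty)
after full input: {}  (accept=3 not in)

Answer: REJECT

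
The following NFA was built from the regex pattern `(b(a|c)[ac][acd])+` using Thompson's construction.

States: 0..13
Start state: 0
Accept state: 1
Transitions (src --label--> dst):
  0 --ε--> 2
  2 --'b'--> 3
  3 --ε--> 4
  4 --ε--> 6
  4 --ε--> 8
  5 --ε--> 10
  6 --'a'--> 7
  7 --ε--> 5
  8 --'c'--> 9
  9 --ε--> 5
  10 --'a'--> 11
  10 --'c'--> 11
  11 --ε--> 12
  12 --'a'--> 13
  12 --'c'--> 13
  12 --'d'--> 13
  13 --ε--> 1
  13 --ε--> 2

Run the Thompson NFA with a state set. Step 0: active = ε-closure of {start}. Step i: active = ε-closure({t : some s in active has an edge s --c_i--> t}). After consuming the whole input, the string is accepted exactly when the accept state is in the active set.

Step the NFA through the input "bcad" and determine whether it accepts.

initial (ε-close {0}): {0,2}
'b' @ 1: {3,4,6,8}
'c' @ 2: {5,9,10}
'a' @ 3: {11,12}
'd' @ 4: {1,2,13}  [accepting]
final: {1,2,13}; accept 1 in set

Answer: ACCEPT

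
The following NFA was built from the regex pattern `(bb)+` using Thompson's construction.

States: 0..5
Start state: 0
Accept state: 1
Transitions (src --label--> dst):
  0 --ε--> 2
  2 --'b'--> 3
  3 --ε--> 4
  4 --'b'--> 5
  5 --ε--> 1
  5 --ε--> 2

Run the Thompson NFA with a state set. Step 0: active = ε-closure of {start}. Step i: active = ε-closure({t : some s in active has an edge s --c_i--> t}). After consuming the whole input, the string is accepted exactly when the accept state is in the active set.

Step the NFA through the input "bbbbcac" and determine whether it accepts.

start: ε-closure({0}) = {0,2}
'b' @ 1: {3,4}
'b' @ 2: {1,2,5}  [accepting]
'b' @ 3: {3,4}
'b' @ 4: {1,2,5}  [accepting]
'c' @ 5: {}  — no active states
rest 'ac' ignored (set empty)
final: {}; accept 1 not in set

Answer: REJECT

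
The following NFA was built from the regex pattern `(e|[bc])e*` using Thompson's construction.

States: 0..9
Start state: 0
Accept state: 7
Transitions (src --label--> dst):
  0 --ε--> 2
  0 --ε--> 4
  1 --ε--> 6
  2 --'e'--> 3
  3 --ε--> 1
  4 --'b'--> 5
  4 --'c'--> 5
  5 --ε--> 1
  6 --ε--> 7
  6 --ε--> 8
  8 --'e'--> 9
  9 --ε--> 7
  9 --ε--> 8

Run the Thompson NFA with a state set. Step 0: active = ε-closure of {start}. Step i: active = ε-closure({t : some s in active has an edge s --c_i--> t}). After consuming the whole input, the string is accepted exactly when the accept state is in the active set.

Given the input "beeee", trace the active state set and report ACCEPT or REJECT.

Answer: ACCEPT

Derivation:
initial (ε-close {0}): {0,2,4}
'b' @ 1: {1,5,6,7,8}  ✓accept
'e' @ 2: {7,8,9}  ✓accept
'e' @ 3: {7,8,9}  ✓accept
'e' @ 4: {7,8,9}  ✓accept
'e' @ 5: {7,8,9}  ✓accept
end set {7,8,9} — state 7 in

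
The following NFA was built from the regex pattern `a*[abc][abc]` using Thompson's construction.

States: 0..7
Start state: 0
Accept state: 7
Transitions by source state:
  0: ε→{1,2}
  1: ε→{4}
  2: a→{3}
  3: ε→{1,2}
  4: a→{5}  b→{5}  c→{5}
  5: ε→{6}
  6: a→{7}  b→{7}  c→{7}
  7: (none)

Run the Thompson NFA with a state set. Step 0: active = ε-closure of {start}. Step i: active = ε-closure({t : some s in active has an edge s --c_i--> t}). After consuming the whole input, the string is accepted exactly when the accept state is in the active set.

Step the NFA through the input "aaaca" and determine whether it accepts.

Answer: ACCEPT

Derivation:
S₀ = ε-closure({0}) = {0,1,2,4}
'a' @ 1: {1,2,3,4,5,6}
'a' @ 2: {1,2,3,4,5,6,7}  (accept∈set)
'a' @ 3: {1,2,3,4,5,6,7}  (accept∈set)
'c' @ 4: {5,6,7}  (accept∈set)
'a' @ 5: {7}  (accept∈set)
final: {7}; accept 7 in set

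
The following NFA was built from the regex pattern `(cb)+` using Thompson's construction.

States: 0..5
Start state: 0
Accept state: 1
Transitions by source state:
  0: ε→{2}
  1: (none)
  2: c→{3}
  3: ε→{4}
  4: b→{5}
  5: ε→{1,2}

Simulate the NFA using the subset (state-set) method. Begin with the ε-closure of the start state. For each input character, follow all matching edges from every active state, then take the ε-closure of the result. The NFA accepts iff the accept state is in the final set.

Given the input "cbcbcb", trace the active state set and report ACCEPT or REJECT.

start: ε-closure({0}) = {0,2}
'c' @ 1: {3,4}
'b' @ 2: {1,2,5}  ✓accept
'c' @ 3: {3,4}
'b' @ 4: {1,2,5}  ✓accept
'c' @ 5: {3,4}
'b' @ 6: {1,2,5}  ✓accept
end set {1,2,5} — state 1 in

Answer: ACCEPT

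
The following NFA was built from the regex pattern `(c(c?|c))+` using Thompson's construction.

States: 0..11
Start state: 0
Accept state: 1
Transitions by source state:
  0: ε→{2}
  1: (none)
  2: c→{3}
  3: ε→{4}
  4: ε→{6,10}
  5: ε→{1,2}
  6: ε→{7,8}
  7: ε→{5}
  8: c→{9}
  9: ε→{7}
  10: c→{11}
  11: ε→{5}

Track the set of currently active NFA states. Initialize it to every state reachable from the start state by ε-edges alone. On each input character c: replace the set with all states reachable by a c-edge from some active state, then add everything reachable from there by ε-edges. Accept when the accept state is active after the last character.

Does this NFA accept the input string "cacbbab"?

Answer: REJECT

Trace:
initial (ε-close {0}): {0,2}
'c' @ 1: {1,2,3,4,5,6,7,8,10}  [accepting]
'a' @ 2: {}  — dead — no transitions
rest 'cbbab' ignored (set empty)
after full input: {}  (accept=1 not in)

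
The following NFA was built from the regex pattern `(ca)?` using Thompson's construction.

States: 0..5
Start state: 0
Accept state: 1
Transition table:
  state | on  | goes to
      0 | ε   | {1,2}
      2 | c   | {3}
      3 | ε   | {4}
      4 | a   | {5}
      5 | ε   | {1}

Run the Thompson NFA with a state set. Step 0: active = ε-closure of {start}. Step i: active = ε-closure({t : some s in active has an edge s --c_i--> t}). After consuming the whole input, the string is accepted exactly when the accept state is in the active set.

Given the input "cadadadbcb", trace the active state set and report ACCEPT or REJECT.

Answer: REJECT

Steps:
S₀ = ε-closure({0}) = {0,1,2}
'c' @ 1: {3,4}
'a' @ 2: {1,5}  ✓accept
'd' @ 3: {}  — state set empty
rest 'adadbcb' ignored (set empty)
final: {}; accept 1 not in set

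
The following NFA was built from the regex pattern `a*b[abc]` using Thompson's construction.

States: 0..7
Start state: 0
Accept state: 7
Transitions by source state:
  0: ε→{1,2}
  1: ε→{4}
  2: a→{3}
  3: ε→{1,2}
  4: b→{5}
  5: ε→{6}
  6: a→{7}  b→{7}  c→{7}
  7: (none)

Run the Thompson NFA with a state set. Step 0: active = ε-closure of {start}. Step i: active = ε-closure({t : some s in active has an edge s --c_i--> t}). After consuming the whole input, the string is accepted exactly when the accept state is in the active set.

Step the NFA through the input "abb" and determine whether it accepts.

Answer: ACCEPT

Steps:
S₀ = ε-closure({0}) = {0,1,2,4}
'a' @ 1: {1,2,3,4}
'b' @ 2: {5,6}
'b' @ 3: {7}  [accepting]
after full input: {7}  (accept=7 in)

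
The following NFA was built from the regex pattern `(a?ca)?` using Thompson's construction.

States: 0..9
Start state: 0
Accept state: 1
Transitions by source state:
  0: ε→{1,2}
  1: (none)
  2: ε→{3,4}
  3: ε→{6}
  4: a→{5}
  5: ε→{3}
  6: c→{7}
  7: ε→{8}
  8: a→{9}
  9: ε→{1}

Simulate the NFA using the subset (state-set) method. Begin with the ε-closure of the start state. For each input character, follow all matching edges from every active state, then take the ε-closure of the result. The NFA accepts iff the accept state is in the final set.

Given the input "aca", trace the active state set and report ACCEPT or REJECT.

start: ε-closure({0}) = {0,1,2,3,4,6}
'a' @ 1: {3,5,6}
'c' @ 2: {7,8}
'a' @ 3: {1,9}  ✓accept
after full input: {1,9}  (accept=1 in)

Answer: ACCEPT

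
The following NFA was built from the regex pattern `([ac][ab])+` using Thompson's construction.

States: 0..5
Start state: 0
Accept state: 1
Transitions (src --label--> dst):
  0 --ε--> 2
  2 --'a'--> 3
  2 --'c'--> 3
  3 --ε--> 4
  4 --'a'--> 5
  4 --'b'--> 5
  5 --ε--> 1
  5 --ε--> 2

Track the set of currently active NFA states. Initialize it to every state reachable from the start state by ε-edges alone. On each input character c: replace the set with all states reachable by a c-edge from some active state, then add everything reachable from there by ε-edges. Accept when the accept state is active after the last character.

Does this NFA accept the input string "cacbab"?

Answer: ACCEPT

Steps:
S₀ = ε-closure({0}) = {0,2}
'c' @ 1: {3,4}
'a' @ 2: {1,2,5}  (accept∈set)
'c' @ 3: {3,4}
'b' @ 4: {1,2,5}  (accept∈set)
'a' @ 5: {3,4}
'b' @ 6: {1,2,5}  (accept∈set)
end set {1,2,5} — state 1 in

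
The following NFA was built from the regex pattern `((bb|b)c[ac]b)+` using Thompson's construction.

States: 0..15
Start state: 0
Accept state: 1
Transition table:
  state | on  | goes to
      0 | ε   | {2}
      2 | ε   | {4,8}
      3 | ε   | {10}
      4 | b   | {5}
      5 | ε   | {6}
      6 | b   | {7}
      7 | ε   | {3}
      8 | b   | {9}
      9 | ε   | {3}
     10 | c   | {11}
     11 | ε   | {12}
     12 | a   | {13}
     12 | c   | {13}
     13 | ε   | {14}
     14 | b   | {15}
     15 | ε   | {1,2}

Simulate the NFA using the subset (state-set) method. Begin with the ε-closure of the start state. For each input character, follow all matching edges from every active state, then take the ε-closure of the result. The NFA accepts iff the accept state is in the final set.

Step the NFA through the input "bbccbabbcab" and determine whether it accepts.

Answer: REJECT

Steps:
initial (ε-close {0}): {0,2,4,8}
'b' @ 1: {3,5,6,9,10}
'b' @ 2: {3,7,10}
'c' @ 3: {11,12}
'c' @ 4: {13,14}
'b' @ 5: {1,2,4,8,15}  [accepting]
'a' @ 6: {}  — dead — no transitions
rest 'bbcab' ignored (set empty)
end set {} — state 1 not in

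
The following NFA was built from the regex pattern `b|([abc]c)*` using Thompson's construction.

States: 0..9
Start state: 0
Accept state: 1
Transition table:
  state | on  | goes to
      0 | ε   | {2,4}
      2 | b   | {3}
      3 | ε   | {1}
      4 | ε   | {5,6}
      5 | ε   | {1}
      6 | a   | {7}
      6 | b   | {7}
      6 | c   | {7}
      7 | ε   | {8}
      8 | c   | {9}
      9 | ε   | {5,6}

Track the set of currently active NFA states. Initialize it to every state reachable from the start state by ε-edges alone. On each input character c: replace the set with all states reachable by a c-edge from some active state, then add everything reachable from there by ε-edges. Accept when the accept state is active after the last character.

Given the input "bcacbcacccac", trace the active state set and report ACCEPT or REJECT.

initial (ε-close {0}): {0,1,2,4,5,6}
'b' @ 1: {1,3,7,8}  [accepting]
'c' @ 2: {1,5,6,9}  [accepting]
'a' @ 3: {7,8}
'c' @ 4: {1,5,6,9}  [accepting]
'b' @ 5: {7,8}
'c' @ 6: {1,5,6,9}  [accepting]
'a' @ 7: {7,8}
'c' @ 8: {1,5,6,9}  [accepting]
'c' @ 9: {7,8}
'c' @ 10: {1,5,6,9}  [accepting]
'a' @ 11: {7,8}
'c' @ 12: {1,5,6,9}  [accepting]
final: {1,5,6,9}; accept 1 in set

Answer: ACCEPT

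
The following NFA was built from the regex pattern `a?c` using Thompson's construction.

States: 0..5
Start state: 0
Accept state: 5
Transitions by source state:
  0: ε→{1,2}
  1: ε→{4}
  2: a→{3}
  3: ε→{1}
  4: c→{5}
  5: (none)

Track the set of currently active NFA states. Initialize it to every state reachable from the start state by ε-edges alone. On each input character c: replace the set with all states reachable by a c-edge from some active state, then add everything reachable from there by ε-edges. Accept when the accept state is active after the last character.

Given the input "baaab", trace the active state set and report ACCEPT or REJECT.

start: ε-closure({0}) = {0,1,2,4}
'b' @ 1: {}  — no active states
rest 'aaab' ignored (set empty)
final: {}; accept 5 not in set

Answer: REJECT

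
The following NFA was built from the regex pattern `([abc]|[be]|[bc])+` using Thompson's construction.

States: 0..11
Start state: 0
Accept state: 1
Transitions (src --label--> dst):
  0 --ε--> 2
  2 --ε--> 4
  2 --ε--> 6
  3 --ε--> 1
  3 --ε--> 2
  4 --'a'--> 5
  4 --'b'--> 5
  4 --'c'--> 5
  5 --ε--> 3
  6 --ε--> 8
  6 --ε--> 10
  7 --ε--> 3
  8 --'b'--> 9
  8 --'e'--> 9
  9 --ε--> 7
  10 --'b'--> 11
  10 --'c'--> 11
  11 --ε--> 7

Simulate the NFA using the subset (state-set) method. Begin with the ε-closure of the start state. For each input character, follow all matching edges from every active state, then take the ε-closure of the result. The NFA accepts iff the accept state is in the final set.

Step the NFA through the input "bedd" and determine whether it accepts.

Answer: REJECT

Steps:
S₀ = ε-closure({0}) = {0,2,4,6,8,10}
'b' @ 1: {1,2,3,4,5,6,7,8,9,10,11}  [accepting]
'e' @ 2: {1,2,3,4,6,7,8,9,10}  [accepting]
'd' @ 3: {}  — no active states
rest 'd' ignored (set empty)
final: {}; accept 1 not in set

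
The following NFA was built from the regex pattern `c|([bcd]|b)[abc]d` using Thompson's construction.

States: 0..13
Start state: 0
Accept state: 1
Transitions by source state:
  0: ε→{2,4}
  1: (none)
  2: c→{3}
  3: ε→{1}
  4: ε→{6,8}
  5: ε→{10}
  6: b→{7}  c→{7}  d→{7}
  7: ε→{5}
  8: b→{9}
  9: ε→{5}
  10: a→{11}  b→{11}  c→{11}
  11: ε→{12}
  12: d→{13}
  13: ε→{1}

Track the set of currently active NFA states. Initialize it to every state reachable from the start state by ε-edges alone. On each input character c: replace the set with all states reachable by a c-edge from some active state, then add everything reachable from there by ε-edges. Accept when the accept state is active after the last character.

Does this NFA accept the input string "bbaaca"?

start: ε-closure({0}) = {0,2,4,6,8}
'b' @ 1: {5,7,9,10}
'b' @ 2: {11,12}
'a' @ 3: {}  — dead — no transitions
rest 'aca' ignored (set empty)
final: {}; accept 1 not in set

Answer: REJECT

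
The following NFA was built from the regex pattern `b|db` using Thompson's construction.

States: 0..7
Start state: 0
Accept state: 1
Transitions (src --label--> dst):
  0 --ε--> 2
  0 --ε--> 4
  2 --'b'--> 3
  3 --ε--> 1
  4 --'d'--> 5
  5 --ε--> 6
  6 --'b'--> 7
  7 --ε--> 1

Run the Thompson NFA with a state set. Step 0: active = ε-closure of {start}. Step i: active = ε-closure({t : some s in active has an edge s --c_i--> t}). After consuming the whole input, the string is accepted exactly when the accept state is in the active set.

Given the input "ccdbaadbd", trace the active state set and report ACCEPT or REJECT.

start: ε-closure({0}) = {0,2,4}
'c' @ 1: {}  — state set empty
rest 'cdbaadbd' ignored (set empty)
after full input: {}  (accept=1 not in)

Answer: REJECT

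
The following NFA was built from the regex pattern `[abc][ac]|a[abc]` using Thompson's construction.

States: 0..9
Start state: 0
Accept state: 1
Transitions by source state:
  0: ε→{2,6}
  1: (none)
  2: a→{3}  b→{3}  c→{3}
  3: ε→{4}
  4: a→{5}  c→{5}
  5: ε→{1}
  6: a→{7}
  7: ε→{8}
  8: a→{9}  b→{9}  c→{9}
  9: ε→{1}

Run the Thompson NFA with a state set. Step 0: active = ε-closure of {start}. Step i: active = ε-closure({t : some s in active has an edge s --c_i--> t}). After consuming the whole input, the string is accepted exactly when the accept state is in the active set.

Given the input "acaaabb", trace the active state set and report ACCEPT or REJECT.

S₀ = ε-closure({0}) = {0,2,6}
'a' @ 1: {3,4,7,8}
'c' @ 2: {1,5,9}  ✓accept
'a' @ 3: {}  — dead — no transitions
rest 'aabb' ignored (set empty)
after full input: {}  (accept=1 not in)

Answer: REJECT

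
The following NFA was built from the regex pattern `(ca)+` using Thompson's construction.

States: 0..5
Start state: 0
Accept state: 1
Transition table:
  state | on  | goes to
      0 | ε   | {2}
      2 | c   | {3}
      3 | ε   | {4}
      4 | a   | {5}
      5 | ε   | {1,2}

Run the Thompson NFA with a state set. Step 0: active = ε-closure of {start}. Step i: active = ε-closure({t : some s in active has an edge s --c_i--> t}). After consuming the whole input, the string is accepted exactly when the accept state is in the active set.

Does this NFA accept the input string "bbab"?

initial (ε-close {0}): {0,2}
'b' @ 1: {}  — no active states
rest 'bab' ignored (set empty)
final: {}; accept 1 not in set

Answer: REJECT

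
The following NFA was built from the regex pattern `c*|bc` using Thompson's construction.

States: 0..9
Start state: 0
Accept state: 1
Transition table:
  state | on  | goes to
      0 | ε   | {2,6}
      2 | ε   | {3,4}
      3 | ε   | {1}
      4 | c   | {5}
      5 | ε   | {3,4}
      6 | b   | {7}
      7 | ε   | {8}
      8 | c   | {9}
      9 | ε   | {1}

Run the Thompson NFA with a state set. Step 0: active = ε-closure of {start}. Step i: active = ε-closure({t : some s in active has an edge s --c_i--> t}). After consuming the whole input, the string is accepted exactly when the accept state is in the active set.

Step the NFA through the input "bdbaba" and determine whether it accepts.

start: ε-closure({0}) = {0,1,2,3,4,6}
'b' @ 1: {7,8}
'd' @ 2: {}  — dead — no transitions
rest 'baba' ignored (set empty)
final: {}; accept 1 not in set

Answer: REJECT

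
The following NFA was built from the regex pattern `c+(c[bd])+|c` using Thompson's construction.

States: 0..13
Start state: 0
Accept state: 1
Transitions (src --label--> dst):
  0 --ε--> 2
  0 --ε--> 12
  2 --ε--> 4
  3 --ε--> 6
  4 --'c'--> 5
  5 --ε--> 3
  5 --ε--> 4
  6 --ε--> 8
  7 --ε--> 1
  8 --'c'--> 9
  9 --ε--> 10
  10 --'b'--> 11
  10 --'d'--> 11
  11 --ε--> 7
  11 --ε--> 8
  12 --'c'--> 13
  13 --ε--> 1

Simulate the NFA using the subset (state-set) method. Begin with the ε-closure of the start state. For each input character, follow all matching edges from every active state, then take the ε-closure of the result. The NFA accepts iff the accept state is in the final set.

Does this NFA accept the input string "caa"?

Answer: REJECT

Derivation:
S₀ = ε-closure({0}) = {0,2,4,12}
'c' @ 1: {1,3,4,5,6,8,13}  [accepting]
'a' @ 2: {}  — dead — no transitions
rest 'a' ignored (set empty)
final: {}; accept 1 not in set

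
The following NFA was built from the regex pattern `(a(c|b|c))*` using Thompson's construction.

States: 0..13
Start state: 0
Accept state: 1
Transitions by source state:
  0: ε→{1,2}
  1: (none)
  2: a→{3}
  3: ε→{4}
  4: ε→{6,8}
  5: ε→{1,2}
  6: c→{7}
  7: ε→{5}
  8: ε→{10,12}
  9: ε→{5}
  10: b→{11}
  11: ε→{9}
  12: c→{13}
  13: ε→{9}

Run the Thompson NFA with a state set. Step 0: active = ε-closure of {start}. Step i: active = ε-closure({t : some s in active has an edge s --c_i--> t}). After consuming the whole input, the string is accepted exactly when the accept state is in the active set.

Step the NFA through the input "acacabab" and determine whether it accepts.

Answer: ACCEPT

Derivation:
initial (ε-close {0}): {0,1,2}
'a' @ 1: {3,4,6,8,10,12}
'c' @ 2: {1,2,5,7,9,13}  ✓accept
'a' @ 3: {3,4,6,8,10,12}
'c' @ 4: {1,2,5,7,9,13}  ✓accept
'a' @ 5: {3,4,6,8,10,12}
'b' @ 6: {1,2,5,9,11}  ✓accept
'a' @ 7: {3,4,6,8,10,12}
'b' @ 8: {1,2,5,9,11}  ✓accept
end set {1,2,5,9,11} — state 1 in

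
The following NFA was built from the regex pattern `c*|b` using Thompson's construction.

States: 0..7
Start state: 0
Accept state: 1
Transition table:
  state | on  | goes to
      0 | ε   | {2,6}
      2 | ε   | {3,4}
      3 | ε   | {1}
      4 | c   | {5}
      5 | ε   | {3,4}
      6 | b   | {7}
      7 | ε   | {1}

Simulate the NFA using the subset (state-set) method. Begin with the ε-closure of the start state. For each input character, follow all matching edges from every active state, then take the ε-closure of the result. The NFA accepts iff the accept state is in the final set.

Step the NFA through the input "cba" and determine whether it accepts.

start: ε-closure({0}) = {0,1,2,3,4,6}
'c' @ 1: {1,3,4,5}  (accept∈set)
'b' @ 2: {}  — no active states
rest 'a' ignored (set empty)
end set {} — state 1 not in

Answer: REJECT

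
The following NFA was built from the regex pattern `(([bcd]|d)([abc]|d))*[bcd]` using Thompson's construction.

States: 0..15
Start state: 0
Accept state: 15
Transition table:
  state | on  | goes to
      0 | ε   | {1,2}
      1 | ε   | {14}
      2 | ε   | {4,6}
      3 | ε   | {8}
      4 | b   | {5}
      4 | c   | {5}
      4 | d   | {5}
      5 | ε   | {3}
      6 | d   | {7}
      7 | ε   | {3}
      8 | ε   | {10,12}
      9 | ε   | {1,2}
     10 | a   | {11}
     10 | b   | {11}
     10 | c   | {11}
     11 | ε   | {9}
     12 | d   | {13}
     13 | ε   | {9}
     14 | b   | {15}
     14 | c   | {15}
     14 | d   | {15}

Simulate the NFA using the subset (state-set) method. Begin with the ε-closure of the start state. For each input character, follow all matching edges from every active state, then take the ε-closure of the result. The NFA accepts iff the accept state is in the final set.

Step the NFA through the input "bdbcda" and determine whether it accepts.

Answer: REJECT

Steps:
start: ε-closure({0}) = {0,1,2,4,6,14}
'b' @ 1: {3,5,8,10,12,15}  [accepting]
'd' @ 2: {1,2,4,6,9,13,14}
'b' @ 3: {3,5,8,10,12,15}  [accepting]
'c' @ 4: {1,2,4,6,9,11,14}
'd' @ 5: {3,5,7,8,10,12,15}  [accepting]
'a' @ 6: {1,2,4,6,9,11,14}
end set {1,2,4,6,9,11,14} — state 15 not in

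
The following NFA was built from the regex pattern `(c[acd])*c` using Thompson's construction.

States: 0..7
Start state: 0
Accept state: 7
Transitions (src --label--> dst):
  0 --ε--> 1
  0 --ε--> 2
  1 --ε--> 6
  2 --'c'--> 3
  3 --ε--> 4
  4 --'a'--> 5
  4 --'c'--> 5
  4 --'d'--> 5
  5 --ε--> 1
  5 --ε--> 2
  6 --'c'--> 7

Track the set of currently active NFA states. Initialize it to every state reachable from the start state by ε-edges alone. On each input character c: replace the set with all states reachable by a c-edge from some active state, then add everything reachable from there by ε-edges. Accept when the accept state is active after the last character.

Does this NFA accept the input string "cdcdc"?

Answer: ACCEPT

Derivation:
initial (ε-close {0}): {0,1,2,6}
'c' @ 1: {3,4,7}  (accept∈set)
'd' @ 2: {1,2,5,6}
'c' @ 3: {3,4,7}  (accept∈set)
'd' @ 4: {1,2,5,6}
'c' @ 5: {3,4,7}  (accept∈set)
after full input: {3,4,7}  (accept=7 in)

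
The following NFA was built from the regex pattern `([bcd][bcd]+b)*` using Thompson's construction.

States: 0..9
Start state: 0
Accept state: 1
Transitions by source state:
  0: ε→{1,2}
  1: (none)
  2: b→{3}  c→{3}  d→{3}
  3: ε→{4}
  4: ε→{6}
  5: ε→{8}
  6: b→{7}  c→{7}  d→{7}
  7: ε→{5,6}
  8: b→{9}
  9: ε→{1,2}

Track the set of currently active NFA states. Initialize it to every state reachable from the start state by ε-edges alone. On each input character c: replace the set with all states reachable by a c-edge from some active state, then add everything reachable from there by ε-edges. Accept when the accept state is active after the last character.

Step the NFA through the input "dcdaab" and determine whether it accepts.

start: ε-closure({0}) = {0,1,2}
'd' @ 1: {3,4,6}
'c' @ 2: {5,6,7,8}
'd' @ 3: {5,6,7,8}
'a' @ 4: {}  — dead — no transitions
rest 'ab' ignored (set empty)
final: {}; accept 1 not in set

Answer: REJECT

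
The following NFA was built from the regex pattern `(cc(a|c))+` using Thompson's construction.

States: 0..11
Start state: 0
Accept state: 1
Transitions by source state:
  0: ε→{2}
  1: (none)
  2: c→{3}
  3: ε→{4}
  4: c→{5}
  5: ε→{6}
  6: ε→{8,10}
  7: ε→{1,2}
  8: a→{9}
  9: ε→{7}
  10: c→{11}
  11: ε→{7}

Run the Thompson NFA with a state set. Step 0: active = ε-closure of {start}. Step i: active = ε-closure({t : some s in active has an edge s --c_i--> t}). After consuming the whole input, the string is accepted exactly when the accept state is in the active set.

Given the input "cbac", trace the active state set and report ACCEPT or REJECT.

Answer: REJECT

Derivation:
start: ε-closure({0}) = {0,2}
'c' @ 1: {3,4}
'b' @ 2: {}  — dead — no transitions
rest 'ac' ignored (set empty)
final: {}; accept 1 not in set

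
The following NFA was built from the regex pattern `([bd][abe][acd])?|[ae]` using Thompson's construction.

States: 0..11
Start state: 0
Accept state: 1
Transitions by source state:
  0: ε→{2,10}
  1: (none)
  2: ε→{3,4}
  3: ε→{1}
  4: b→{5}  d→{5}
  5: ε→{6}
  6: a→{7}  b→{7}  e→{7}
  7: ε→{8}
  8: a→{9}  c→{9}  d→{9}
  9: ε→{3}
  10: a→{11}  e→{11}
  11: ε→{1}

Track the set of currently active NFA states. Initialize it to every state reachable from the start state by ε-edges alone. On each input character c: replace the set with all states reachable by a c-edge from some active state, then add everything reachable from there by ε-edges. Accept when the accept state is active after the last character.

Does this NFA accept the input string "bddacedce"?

Answer: REJECT

Steps:
initial (ε-close {0}): {0,1,2,3,4,10}
'b' @ 1: {5,6}
'd' @ 2: {}  — dead — no transitions
rest 'dacedce' ignored (set empty)
final: {}; accept 1 not in set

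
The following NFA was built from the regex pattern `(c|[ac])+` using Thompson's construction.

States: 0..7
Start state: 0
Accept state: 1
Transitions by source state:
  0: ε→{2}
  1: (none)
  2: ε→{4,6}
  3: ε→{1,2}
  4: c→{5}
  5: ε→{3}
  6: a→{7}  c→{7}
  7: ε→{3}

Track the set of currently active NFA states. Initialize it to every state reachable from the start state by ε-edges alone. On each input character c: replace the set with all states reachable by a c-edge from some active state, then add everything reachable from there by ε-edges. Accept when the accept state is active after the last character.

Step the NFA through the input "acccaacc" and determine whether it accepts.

S₀ = ε-closure({0}) = {0,2,4,6}
'a' @ 1: {1,2,3,4,6,7}  [accepting]
'c' @ 2: {1,2,3,4,5,6,7}  [accepting]
'c' @ 3: {1,2,3,4,5,6,7}  [accepting]
'c' @ 4: {1,2,3,4,5,6,7}  [accepting]
'a' @ 5: {1,2,3,4,6,7}  [accepting]
'a' @ 6: {1,2,3,4,6,7}  [accepting]
'c' @ 7: {1,2,3,4,5,6,7}  [accepting]
'c' @ 8: {1,2,3,4,5,6,7}  [accepting]
after full input: {1,2,3,4,5,6,7}  (accept=1 in)

Answer: ACCEPT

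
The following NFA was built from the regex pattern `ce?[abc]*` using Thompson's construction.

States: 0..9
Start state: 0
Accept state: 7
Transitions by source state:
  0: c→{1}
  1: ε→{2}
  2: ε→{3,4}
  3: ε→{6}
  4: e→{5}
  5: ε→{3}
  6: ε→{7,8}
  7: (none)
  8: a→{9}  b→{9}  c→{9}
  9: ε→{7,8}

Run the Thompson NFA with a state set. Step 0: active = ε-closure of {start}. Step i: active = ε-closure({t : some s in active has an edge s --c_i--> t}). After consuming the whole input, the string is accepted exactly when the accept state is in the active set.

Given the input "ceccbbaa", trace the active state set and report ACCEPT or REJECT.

Answer: ACCEPT

Steps:
initial (ε-close {0}): {0}
'c' @ 1: {1,2,3,4,6,7,8}  ✓accept
'e' @ 2: {3,5,6,7,8}  ✓accept
'c' @ 3: {7,8,9}  ✓accept
'c' @ 4: {7,8,9}  ✓accept
'b' @ 5: {7,8,9}  ✓accept
'b' @ 6: {7,8,9}  ✓accept
'a' @ 7: {7,8,9}  ✓accept
'a' @ 8: {7,8,9}  ✓accept
end set {7,8,9} — state 7 in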